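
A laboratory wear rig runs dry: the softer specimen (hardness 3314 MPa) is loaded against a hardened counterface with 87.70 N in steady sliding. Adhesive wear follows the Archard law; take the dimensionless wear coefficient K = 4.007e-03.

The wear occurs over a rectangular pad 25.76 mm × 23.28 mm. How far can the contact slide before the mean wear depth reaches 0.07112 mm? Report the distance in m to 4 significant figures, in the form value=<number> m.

value=402.2 m

Intermediate values appear rounded — the algebra maintains exact precision; rounded just once, at 4 significant digits.
Convert: Hardness H = 3314 MPa = 3.314e+09 Pa.
Convert: Pad sides 25.76 mm × 23.28 mm = 0.02576 m × 0.02328 m. Contact area A = 0.02576 m × 0.02328 m = 5.997e-04 m².
Convert: Depth limit h_lim = 0.07112 mm = 7.112e-05 m.
SI base units throughout: W = 87.70 N, H = 3.314e+09 Pa, K = 4.007e-03.
Wearable volume V_lim = h_lim·A = 7.112e-05 · 5.997e-04 = 4.265e-08 m³.
So the life L = V_lim·H/(K·W) = 4.265e-08 · 3.314e+09 / (4.007e-03 · 87.70) = 402.2 m.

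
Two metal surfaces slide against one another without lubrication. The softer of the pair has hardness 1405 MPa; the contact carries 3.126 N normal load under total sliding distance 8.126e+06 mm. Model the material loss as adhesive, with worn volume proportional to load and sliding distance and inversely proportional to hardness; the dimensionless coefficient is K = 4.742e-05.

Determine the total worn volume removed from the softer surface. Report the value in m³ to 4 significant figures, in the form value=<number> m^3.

value=8.573e-10 m^3

All working math carries full precision, and intermediates are shown rounded, and a single final rounding: four significant digits.
Total distance L = 8.126e+06 mm = 8126 m.
Hardness H = 1405 MPa = 1.405e+09 Pa.
In SI base units: W = 3.126 N, H = 1.405e+09 Pa, K = 4.742e-05.
By Archard's law, V = K·W·L/H = 4.742e-05 · 3.126 · 8126 / 1.405e+09 = 8.573e-10 m³.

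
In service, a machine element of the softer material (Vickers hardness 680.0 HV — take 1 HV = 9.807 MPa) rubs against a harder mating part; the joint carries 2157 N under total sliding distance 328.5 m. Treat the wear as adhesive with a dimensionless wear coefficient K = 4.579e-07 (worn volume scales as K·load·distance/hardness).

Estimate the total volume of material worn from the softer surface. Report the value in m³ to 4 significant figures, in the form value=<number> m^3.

All arithmetic carries exact precision. The intermediates appear rounded, and a lone final rounding, at 4 significant digits.
Hardness H = 680.0 HV × 9.807 MPa/HV = 6669 MPa = 6.669e+09 Pa.
In SI base units: W = 2157 N, H = 6.669e+09 Pa, K = 4.579e-07.
Apply Archard: V = K·W·L/H = 4.579e-07 · 2157 · 328.5 / 6.669e+09 = 4.865e-11 m³.

value=4.865e-11 m^3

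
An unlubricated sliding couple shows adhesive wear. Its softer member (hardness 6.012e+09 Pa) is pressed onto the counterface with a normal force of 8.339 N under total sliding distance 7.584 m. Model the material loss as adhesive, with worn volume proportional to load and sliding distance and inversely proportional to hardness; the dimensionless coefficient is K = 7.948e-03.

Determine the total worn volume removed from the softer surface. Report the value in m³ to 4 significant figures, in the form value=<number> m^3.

value=8.361e-11 m^3

Every step runs at full float precision. The intermediates are printed rounded; one last rounding: four significant figures.
Collected in SI base units: W = 8.339 N, H = 6.012e+09 Pa, K = 7.948e-03.
Volume removed: V = K·W·L/H = 7.948e-03 · 8.339 · 7.584 / 6.012e+09 = 8.361e-11 m³.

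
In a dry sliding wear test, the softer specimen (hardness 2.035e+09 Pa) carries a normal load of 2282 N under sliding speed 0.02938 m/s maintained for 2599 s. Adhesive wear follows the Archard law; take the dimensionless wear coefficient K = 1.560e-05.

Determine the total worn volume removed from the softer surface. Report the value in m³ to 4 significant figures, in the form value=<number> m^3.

value=1.336e-09 m^3

All working math maintains full float precision; shown intermediates are rounded, and a single final rounding: four significant figures.
Convert: The distance L = v·t = 0.02938 m/s × 2599 s = 76.36 m.
In SI base units: W = 2282 N, H = 2.035e+09 Pa, K = 1.560e-05.
Worn volume V = K·W·L/H = 1.560e-05 · 2282 · 76.36 / 2.035e+09 = 1.336e-09 m³.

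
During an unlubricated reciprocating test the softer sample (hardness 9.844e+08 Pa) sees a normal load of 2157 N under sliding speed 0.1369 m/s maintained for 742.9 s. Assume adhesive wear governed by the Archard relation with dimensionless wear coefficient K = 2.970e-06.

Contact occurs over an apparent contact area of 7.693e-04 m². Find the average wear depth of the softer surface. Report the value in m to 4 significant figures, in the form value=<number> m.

value=8.603e-07 m

Intermediates are shown rounded, and the computation holds exact precision, and one last rounding, at 4 significant digits.
Sliding distance L = v·t = 0.1369 m/s × 742.9 s = 101.7 m.
SI base units throughout: W = 2157 N, H = 9.844e+08 Pa, K = 2.970e-06.
Wear volume V = K·W·L/H = 2.970e-06 · 2157 · 101.7 / 9.844e+08 = 6.619e-10 m³.
Depth of wear h = V/A = 6.619e-10 / 7.693e-04 = 8.603e-07 m.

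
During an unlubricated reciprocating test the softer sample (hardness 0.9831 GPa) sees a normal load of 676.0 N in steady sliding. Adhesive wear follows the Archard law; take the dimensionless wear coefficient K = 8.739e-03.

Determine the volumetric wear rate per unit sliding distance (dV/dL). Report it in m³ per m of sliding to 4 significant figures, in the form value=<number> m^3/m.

value=6.009e-09 m^3/m

Displayed values are rounded, and all working math keeps full precision, and rounded just once to 4 significant figures.
Convert: Hardness H = 0.9831 GPa = 9.831e+08 Pa.
Collected in SI base units: W = 676.0 N, H = 9.831e+08 Pa, K = 8.739e-03.
Wear rate dV/dL = K·W/H — distance-free: 8.739e-03 · 676.0 / 9.831e+08 = 6.009e-09 m³/m.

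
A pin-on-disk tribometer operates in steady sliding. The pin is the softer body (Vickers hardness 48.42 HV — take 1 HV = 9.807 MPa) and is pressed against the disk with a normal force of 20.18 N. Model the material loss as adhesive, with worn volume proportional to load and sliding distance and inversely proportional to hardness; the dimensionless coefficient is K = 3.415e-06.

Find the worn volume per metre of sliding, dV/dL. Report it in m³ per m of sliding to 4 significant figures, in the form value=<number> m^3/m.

Quoted intermediates are rounded. The algebra holds full precision; one last rounding: 4 significant figures.
Convert: Hardness H = 48.42 HV × 9.807 MPa/HV = 474.9 MPa = 4.749e+08 Pa.
SI base units throughout: W = 20.18 N, H = 4.749e+08 Pa, K = 3.415e-06.
Rate of wear dV/dL = K·W/H, so: 3.415e-06 · 20.18 / 4.749e+08 = 1.451e-13 m³/m.

value=1.451e-13 m^3/m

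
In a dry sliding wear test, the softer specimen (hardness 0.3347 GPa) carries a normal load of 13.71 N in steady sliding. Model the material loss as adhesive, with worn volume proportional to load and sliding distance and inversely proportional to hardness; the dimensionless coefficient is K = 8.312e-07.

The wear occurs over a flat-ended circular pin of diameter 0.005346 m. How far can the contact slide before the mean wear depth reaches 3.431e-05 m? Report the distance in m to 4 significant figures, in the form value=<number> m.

value=2.262e+04 m

Intermediate values are displayed rounded — the algebra holds full float precision — one last rounding to four significant figures.
Convert: Hardness H = 0.3347 GPa = 3.347e+08 Pa.
Convert: Contact area A = π·d²/4 = π·(0.005346 m)²/4 = 2.245e-05 m².
Expressed in SI base units: W = 13.71 N, H = 3.347e+08 Pa, K = 8.312e-07.
Allowed volume V_lim = h_lim·A = 3.431e-05 · 2.245e-05 = 7.701e-10 m³.
So the life L = V_lim·H/(K·W) = 7.701e-10 · 3.347e+08 / (8.312e-07 · 13.71) = 2.262e+04 m.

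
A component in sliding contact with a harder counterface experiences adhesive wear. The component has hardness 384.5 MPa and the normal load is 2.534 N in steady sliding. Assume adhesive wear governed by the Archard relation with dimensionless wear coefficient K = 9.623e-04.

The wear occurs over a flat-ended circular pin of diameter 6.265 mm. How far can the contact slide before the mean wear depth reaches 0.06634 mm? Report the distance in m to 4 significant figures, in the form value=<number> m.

Each operation maintains full float precision — intermediates are shown rounded, and a lone final rounding to four significant figures.
Hardness H = 384.5 MPa = 3.845e+08 Pa.
Pin diameter d = 6.265 mm = 0.006265 m. Contact area A = π·d²/4 = π·(0.006265 m)²/4 = 3.083e-05 m².
Depth limit h_lim = 0.06634 mm = 6.634e-05 m.
Expressed in SI base units: W = 2.534 N, H = 3.845e+08 Pa, K = 9.623e-04.
Allowed volume V_lim = h_lim·A = 6.634e-05 · 3.083e-05 = 2.045e-09 m³.
Inverting, life L = V_lim·H/(K·W) = 2.045e-09 · 3.845e+08 / (9.623e-04 · 2.534) = 322.5 m.

value=322.5 m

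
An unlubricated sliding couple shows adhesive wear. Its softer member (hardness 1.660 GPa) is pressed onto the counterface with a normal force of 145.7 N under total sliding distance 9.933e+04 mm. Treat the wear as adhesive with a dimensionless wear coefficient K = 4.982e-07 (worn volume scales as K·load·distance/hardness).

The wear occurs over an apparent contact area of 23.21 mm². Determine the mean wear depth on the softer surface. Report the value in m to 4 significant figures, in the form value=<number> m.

Intermediates are shown rounded, and all arithmetic runs at full float precision. Rounded just once, at 4 significant digits.
Convert: Distance L = 9.933e+04 mm = 99.33 m.
Convert: Hardness H = 1.660 GPa = 1.660e+09 Pa.
Convert: Contact area A = 23.21 mm² = 2.321e-05 m².
In SI base units: W = 145.7 N, H = 1.660e+09 Pa, K = 4.982e-07.
Wear volume V = K·W·L/H = 4.982e-07 · 145.7 · 99.33 / 1.660e+09 = 4.343e-12 m³.
Depth of wear h = V/A = 4.343e-12 / 2.321e-05 = 1.871e-07 m.

value=1.871e-07 m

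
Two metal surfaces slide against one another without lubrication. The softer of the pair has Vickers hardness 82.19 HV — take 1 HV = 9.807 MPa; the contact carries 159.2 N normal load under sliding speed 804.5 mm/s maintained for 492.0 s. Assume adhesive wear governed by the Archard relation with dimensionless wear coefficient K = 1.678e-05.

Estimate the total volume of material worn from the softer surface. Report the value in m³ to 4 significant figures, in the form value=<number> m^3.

value=1.312e-09 m^3

Printed values are rounded. All working math runs at exact precision; rounded just once: four significant digits.
Sliding speed v = 804.5 mm/s = 0.8045 m/s. Distance covered L = v·t = 0.8045 m/s × 492.0 s = 395.8 m.
Hardness H = 82.19 HV × 9.807 MPa/HV = 806.0 MPa = 8.060e+08 Pa.
Collected in SI base units: W = 159.2 N, H = 8.060e+08 Pa, K = 1.678e-05.
Apply Archard: V = K·W·L/H = 1.678e-05 · 159.2 · 395.8 / 8.060e+08 = 1.312e-09 m³.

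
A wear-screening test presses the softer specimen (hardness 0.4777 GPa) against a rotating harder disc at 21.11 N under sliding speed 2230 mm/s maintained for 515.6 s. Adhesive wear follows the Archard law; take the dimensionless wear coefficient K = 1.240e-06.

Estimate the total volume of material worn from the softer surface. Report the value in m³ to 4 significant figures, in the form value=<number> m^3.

value=6.300e-11 m^3

The computation carries full precision. Shown intermediates are rounded; one last rounding, at four significant digits.
Sliding speed v = 2230 mm/s = 2.230 m/s. Total distance L = v·t = 2.230 m/s × 515.6 s = 1150 m.
Hardness H = 0.4777 GPa = 4.777e+08 Pa.
Collected in SI base units: W = 21.11 N, H = 4.777e+08 Pa, K = 1.240e-06.
Volume removed: V = K·W·L/H = 1.240e-06 · 21.11 · 1150 / 4.777e+08 = 6.300e-11 m³.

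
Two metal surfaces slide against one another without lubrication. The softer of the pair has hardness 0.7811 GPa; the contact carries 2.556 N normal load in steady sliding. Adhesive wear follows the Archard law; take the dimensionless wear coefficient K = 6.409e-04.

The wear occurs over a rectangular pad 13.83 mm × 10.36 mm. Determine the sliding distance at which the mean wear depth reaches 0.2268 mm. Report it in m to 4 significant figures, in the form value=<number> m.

value=1.549e+04 m

The algebra holds full float precision — displayed values are rounded, and rounded just once to 4 significant figures.
Convert: Hardness H = 0.7811 GPa = 7.811e+08 Pa.
Convert: Pad sides 13.83 mm × 10.36 mm = 0.01383 m × 0.01036 m. Contact area A = 0.01383 m × 0.01036 m = 1.433e-04 m².
Convert: Depth limit h_lim = 0.2268 mm = 2.268e-04 m.
Working in SI base units: W = 2.556 N, H = 7.811e+08 Pa, K = 6.409e-04.
Wearable volume V_lim = h_lim·A = 2.268e-04 · 1.433e-04 = 3.250e-08 m³.
Inverting, life L = V_lim·H/(K·W) = 3.250e-08 · 7.811e+08 / (6.409e-04 · 2.556) = 1.549e+04 m.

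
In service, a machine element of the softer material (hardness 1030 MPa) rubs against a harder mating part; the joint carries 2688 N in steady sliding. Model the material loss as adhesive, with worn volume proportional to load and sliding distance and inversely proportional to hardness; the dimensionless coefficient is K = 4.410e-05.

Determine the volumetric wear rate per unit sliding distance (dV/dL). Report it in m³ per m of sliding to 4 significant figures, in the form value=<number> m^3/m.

value=1.151e-10 m^3/m

All arithmetic carries full float precision; printed values are rounded. Rounded just once, at 4 significant figures.
Hardness H = 1030 MPa = 1.030e+09 Pa.
Collected in SI base units: W = 2688 N, H = 1.030e+09 Pa, K = 4.410e-05.
Volumetric rate dV/dL = K·W/H: 4.410e-05 · 2688 / 1.030e+09 = 1.151e-10 m³/m.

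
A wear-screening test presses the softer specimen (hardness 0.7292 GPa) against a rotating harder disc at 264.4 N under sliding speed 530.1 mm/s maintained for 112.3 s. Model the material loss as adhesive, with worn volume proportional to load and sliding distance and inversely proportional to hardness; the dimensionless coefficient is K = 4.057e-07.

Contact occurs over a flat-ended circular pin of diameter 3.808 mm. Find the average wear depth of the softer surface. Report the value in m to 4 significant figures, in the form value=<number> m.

Intermediate values are printed rounded — every step holds full precision; rounded once at the end: 4 significant figures.
Convert: Sliding speed v = 530.1 mm/s = 0.5301 m/s. Path length L = v·t = 0.5301 m/s × 112.3 s = 59.53 m.
Convert: Hardness H = 0.7292 GPa = 7.292e+08 Pa.
Convert: Pin diameter d = 3.808 mm = 0.003808 m. Contact area A = π·d²/4 = π·(0.003808 m)²/4 = 1.139e-05 m².
Working in SI base units: W = 264.4 N, H = 7.292e+08 Pa, K = 4.057e-07.
Apply Archard: V = K·W·L/H = 4.057e-07 · 264.4 · 59.53 / 7.292e+08 = 8.757e-12 m³.
Depth h = V/A = 8.757e-12 / 1.139e-05 = 7.689e-07 m.

value=7.689e-07 m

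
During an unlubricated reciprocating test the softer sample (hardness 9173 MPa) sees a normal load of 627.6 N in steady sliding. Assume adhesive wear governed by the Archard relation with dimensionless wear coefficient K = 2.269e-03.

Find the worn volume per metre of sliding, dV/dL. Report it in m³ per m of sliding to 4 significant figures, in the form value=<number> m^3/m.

value=1.552e-10 m^3/m

The computation carries full precision — intermediate values are printed rounded. Rounded just once: four significant digits.
Convert: Hardness H = 9173 MPa = 9.173e+09 Pa.
SI base units throughout: W = 627.6 N, H = 9.173e+09 Pa, K = 2.269e-03.
Sliding wear rate dV/dL = K·W/H, so: 2.269e-03 · 627.6 / 9.173e+09 = 1.552e-10 m³/m.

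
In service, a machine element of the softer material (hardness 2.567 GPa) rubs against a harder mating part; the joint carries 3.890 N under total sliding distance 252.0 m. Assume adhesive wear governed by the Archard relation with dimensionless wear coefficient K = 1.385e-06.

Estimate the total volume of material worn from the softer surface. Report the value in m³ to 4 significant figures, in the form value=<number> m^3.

value=5.289e-13 m^3

The intermediates are shown rounded, and every step holds exact precision. Rounded just once to 4 significant figures.
Hardness H = 2.567 GPa = 2.567e+09 Pa.
SI base units throughout: W = 3.890 N, H = 2.567e+09 Pa, K = 1.385e-06.
Archard volume V = K·W·L/H = 1.385e-06 · 3.890 · 252.0 / 2.567e+09 = 5.289e-13 m³.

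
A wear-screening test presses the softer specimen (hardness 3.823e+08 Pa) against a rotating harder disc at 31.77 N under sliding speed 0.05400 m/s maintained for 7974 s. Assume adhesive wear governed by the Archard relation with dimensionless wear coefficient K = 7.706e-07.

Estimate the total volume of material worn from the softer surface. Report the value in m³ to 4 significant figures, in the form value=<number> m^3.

All arithmetic holds exact precision; intermediates appear rounded. Rounded just once: 4 significant figures.
Convert: Distance covered L = v·t = 0.05400 m/s × 7974 s = 430.6 m.
As SI base values: W = 31.77 N, H = 3.823e+08 Pa, K = 7.706e-07.
Archard relation: V = K·W·L/H = 7.706e-07 · 31.77 · 430.6 / 3.823e+08 = 2.757e-11 m³.

value=2.757e-11 m^3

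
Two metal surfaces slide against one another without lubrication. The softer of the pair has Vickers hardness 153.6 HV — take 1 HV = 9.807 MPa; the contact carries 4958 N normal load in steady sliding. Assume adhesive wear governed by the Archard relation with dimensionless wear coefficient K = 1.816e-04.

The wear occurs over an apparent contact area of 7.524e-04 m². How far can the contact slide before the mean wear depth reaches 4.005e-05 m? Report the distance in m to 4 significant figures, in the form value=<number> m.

value=50.41 m

Intermediates are displayed rounded, and each operation maintains full precision — a single final rounding: four significant figures.
Convert: Hardness H = 153.6 HV × 9.807 MPa/HV = 1506 MPa = 1.506e+09 Pa.
In SI base units: W = 4958 N, H = 1.506e+09 Pa, K = 1.816e-04.
Wearable volume V_lim = h_lim·A = 4.005e-05 · 7.524e-04 = 3.013e-08 m³.
Life L = V_lim·H/(K·W) = 3.013e-08 · 1.506e+09 / (1.816e-04 · 4958) = 50.41 m.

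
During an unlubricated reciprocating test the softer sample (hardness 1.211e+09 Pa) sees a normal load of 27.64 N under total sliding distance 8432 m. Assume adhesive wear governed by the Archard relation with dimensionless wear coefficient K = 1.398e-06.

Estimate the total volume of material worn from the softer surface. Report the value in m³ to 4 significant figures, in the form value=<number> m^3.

Each operation holds exact precision; intermediates are shown rounded — one final rounding: 4 significant figures.
Expressed in SI base units: W = 27.64 N, H = 1.211e+09 Pa, K = 1.398e-06.
Worn volume V = K·W·L/H = 1.398e-06 · 27.64 · 8432 / 1.211e+09 = 2.690e-10 m³.

value=2.690e-10 m^3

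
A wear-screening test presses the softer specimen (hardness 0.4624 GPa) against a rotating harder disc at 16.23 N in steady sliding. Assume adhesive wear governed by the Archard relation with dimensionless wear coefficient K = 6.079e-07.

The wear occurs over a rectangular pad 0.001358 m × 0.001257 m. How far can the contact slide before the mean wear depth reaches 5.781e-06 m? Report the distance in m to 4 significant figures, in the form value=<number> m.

value=462.5 m

All arithmetic runs at full precision — intermediates appear rounded — one last rounding: four significant digits.
Hardness H = 0.4624 GPa = 4.624e+08 Pa.
Contact area A = 0.001358 m × 0.001257 m = 1.707e-06 m².
Expressed in SI base units: W = 16.23 N, H = 4.624e+08 Pa, K = 6.079e-07.
At the depth limit, V_lim = h_lim·A = 5.781e-06 · 1.707e-06 = 9.868e-12 m³.
Sliding life L = V_lim·H/(K·W) = 9.868e-12 · 4.624e+08 / (6.079e-07 · 16.23) = 462.5 m.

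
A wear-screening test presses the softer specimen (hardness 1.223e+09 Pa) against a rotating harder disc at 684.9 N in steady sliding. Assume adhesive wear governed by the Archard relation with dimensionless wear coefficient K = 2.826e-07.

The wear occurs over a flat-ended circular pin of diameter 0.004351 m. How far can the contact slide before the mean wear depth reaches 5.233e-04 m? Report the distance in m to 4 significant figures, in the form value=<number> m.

Shown intermediates are rounded; every step carries full float precision; one final rounding, at 4 significant figures.
Contact area A = π·d²/4 = π·(0.004351 m)²/4 = 1.487e-05 m².
Collected in SI base units: W = 684.9 N, H = 1.223e+09 Pa, K = 2.826e-07.
Limit volume V_lim = h_lim·A = 5.233e-04 · 1.487e-05 = 7.781e-09 m³.
Inverting, life L = V_lim·H/(K·W) = 7.781e-09 · 1.223e+09 / (2.826e-07 · 684.9) = 4.916e+04 m.

value=4.916e+04 m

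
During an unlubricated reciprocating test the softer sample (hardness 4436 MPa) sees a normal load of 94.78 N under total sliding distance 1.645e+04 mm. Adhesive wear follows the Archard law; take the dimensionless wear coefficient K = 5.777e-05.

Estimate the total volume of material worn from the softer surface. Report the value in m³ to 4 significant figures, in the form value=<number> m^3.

value=2.030e-11 m^3

Intermediates appear rounded, and all working math runs at exact precision, and one last rounding to 4 significant digits.
Convert: The distance L = 1.645e+04 mm = 16.45 m.
Convert: Hardness H = 4436 MPa = 4.436e+09 Pa.
Working in SI base units: W = 94.78 N, H = 4.436e+09 Pa, K = 5.777e-05.
By Archard's law, V = K·W·L/H = 5.777e-05 · 94.78 · 16.45 / 4.436e+09 = 2.030e-11 m³.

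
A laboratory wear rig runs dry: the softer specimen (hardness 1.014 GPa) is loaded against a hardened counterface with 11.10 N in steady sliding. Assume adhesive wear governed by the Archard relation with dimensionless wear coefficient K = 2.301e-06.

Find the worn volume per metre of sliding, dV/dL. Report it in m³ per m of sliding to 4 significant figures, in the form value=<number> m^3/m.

All arithmetic keeps full float precision. Intermediate values are shown rounded — rounded just once, at four significant figures.
Hardness H = 1.014 GPa = 1.014e+09 Pa.
Collected in SI base units: W = 11.10 N, H = 1.014e+09 Pa, K = 2.301e-06.
The wear rate dV/dL = K·W/H, per unit distance: 2.301e-06 · 11.10 / 1.014e+09 = 2.519e-14 m³/m.

value=2.519e-14 m^3/m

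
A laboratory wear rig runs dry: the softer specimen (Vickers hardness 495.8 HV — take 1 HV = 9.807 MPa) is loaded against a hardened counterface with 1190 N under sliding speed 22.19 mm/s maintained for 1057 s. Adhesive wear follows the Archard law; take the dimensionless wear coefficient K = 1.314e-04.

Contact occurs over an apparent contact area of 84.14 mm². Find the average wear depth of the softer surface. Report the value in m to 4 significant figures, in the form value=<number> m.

The computation maintains exact precision, and intermediates are displayed rounded; rounded once at the end, at four significant digits.
Convert: Sliding speed v = 22.19 mm/s = 0.02219 m/s. The distance L = v·t = 0.02219 m/s × 1057 s = 23.45 m.
Convert: Hardness H = 495.8 HV × 9.807 MPa/HV = 4862 MPa = 4.862e+09 Pa.
Convert: Contact area A = 84.14 mm² = 8.414e-05 m².
In SI base units: W = 1190 N, H = 4.862e+09 Pa, K = 1.314e-04.
Volume removed: V = K·W·L/H = 1.314e-04 · 1190 · 23.45 / 4.862e+09 = 7.543e-10 m³.
Mean wear depth h = V/A = 7.543e-10 / 8.414e-05 = 8.965e-06 m.

value=8.965e-06 m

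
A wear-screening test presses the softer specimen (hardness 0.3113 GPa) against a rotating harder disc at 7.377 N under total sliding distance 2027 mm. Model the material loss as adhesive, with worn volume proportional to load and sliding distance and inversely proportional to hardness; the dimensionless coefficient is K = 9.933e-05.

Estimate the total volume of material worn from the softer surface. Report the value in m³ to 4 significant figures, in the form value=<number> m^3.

value=4.771e-12 m^3

Printed values are rounded — all working math holds full float precision — rounded just once to four significant figures.
Convert: Distance L = 2027 mm = 2.027 m.
Convert: Hardness H = 0.3113 GPa = 3.113e+08 Pa.
In SI base units, W = 7.377 N, H = 3.113e+08 Pa, K = 9.933e-05.
Wear volume V = K·W·L/H = 9.933e-05 · 7.377 · 2.027 / 3.113e+08 = 4.771e-12 m³.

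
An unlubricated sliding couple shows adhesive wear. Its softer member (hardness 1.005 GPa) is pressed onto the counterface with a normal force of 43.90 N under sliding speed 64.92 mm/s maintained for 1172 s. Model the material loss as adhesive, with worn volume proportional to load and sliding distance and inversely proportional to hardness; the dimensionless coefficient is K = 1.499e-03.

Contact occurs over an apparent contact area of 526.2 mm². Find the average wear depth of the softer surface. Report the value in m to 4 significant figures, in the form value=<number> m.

The intermediates appear rounded. The algebra runs at full precision, and one last rounding, at four significant digits.
Convert: Sliding speed v = 64.92 mm/s = 0.06492 m/s. Distance L = v·t = 0.06492 m/s × 1172 s = 76.09 m.
Convert: Hardness H = 1.005 GPa = 1.005e+09 Pa.
Convert: Contact area A = 526.2 mm² = 5.262e-04 m².
In SI base units: W = 43.90 N, H = 1.005e+09 Pa, K = 1.499e-03.
Archard relation: V = K·W·L/H = 1.499e-03 · 43.90 · 76.09 / 1.005e+09 = 4.982e-09 m³.
Mean wear depth h = V/A = 4.982e-09 / 5.262e-04 = 9.468e-06 m.

value=9.468e-06 m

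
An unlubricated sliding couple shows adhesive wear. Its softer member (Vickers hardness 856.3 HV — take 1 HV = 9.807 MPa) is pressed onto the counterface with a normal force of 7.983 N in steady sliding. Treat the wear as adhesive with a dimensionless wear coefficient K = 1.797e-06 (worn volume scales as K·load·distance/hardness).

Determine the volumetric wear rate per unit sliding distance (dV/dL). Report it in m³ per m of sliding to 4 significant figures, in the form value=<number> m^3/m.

Each operation carries full precision, and the intermediates are shown rounded, and one final rounding to 4 significant figures.
Convert: Hardness H = 856.3 HV × 9.807 MPa/HV = 8398 MPa = 8.398e+09 Pa.
In SI base units: W = 7.983 N, H = 8.398e+09 Pa, K = 1.797e-06.
The wear rate dV/dL = K·W/H — distance-free: 1.797e-06 · 7.983 / 8.398e+09 = 1.708e-15 m³/m.

value=1.708e-15 m^3/m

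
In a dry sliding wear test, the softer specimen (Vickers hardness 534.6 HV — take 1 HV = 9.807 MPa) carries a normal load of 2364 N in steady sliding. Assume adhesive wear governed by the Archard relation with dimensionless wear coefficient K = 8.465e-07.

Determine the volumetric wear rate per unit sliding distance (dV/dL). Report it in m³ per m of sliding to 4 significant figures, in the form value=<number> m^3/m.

value=3.817e-13 m^3/m

Quoted intermediates are rounded. All arithmetic runs at full float precision; rounded once at the end to four significant digits.
Convert: Hardness H = 534.6 HV × 9.807 MPa/HV = 5243 MPa = 5.243e+09 Pa.
In SI base units: W = 2364 N, H = 5.243e+09 Pa, K = 8.465e-07.
Volumetric rate dV/dL = K·W/H (no L dependence): 8.465e-07 · 2364 / 5.243e+09 = 3.817e-13 m³/m.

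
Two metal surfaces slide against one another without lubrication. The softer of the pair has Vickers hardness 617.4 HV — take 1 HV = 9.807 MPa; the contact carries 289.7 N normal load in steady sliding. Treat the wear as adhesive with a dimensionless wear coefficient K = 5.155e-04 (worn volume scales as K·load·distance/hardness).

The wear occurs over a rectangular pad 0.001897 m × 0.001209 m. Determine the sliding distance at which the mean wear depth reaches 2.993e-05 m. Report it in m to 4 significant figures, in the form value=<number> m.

All arithmetic runs at full float precision — the intermediates are shown rounded, and one final rounding: four significant figures.
Convert: Hardness H = 617.4 HV × 9.807 MPa/HV = 6055 MPa = 6.055e+09 Pa.
Convert: Contact area A = 0.001897 m × 0.001209 m = 2.293e-06 m².
SI base units throughout: W = 289.7 N, H = 6.055e+09 Pa, K = 5.155e-04.
Wearable volume V_lim = h_lim·A = 2.993e-05 · 2.293e-06 = 6.864e-11 m³.
Inverting, life L = V_lim·H/(K·W) = 6.864e-11 · 6.055e+09 / (5.155e-04 · 289.7) = 2.783 m.

value=2.783 m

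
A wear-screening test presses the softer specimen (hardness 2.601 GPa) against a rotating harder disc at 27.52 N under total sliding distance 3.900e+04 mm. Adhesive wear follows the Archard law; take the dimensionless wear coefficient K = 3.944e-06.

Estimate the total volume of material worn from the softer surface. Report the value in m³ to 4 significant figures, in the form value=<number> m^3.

value=1.627e-12 m^3

All working math maintains full float precision; intermediate values are printed rounded; a lone final rounding: 4 significant digits.
Distance covered L = 3.900e+04 mm = 39.00 m.
Hardness H = 2.601 GPa = 2.601e+09 Pa.
In SI base units, W = 27.52 N, H = 2.601e+09 Pa, K = 3.944e-06.
Archard volume V = K·W·L/H = 3.944e-06 · 27.52 · 39.00 / 2.601e+09 = 1.627e-12 m³.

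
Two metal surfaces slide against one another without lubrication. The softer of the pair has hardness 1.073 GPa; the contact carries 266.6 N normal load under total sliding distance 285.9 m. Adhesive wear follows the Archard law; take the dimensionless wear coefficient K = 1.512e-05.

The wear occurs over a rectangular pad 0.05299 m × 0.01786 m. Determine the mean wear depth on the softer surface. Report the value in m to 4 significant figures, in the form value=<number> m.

value=1.135e-06 m

The intermediates are printed rounded. Each operation holds full float precision. Rounded once at the end to four significant digits.
Convert: Hardness H = 1.073 GPa = 1.073e+09 Pa.
Convert: Contact area A = 0.05299 m × 0.01786 m = 9.464e-04 m².
Expressed in SI base units: W = 266.6 N, H = 1.073e+09 Pa, K = 1.512e-05.
Archard relation: V = K·W·L/H = 1.512e-05 · 266.6 · 285.9 / 1.073e+09 = 1.074e-09 m³.
Average depth h = V/A = 1.074e-09 / 9.464e-04 = 1.135e-06 m.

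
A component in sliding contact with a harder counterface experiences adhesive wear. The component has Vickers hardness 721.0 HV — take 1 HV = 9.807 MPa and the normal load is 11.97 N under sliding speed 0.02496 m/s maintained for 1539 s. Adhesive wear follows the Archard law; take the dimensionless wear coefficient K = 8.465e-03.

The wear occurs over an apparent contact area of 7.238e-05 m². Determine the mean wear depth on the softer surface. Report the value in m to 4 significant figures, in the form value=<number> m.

value=7.605e-06 m

All arithmetic holds full float precision — printed values are rounded; rounded just once to 4 significant figures.
Convert: Sliding distance L = v·t = 0.02496 m/s × 1539 s = 38.41 m.
Convert: Hardness H = 721.0 HV × 9.807 MPa/HV = 7071 MPa = 7.071e+09 Pa.
In SI base units, W = 11.97 N, H = 7.071e+09 Pa, K = 8.465e-03.
Archard volume V = K·W·L/H = 8.465e-03 · 11.97 · 38.41 / 7.071e+09 = 5.505e-10 m³.
Average depth h = V/A = 5.505e-10 / 7.238e-05 = 7.605e-06 m.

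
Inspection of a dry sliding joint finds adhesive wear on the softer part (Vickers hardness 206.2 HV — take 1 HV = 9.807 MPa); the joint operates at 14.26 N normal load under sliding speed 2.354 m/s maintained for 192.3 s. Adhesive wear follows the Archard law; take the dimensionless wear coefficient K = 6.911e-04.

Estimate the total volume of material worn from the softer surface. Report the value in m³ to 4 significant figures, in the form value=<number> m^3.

value=2.206e-09 m^3

The computation keeps full float precision — intermediates are printed rounded — rounded just once to 4 significant digits.
Path length L = v·t = 2.354 m/s × 192.3 s = 452.7 m.
Hardness H = 206.2 HV × 9.807 MPa/HV = 2022 MPa = 2.022e+09 Pa.
As SI base values: W = 14.26 N, H = 2.022e+09 Pa, K = 6.911e-04.
Worn volume V = K·W·L/H = 6.911e-04 · 14.26 · 452.7 / 2.022e+09 = 2.206e-09 m³.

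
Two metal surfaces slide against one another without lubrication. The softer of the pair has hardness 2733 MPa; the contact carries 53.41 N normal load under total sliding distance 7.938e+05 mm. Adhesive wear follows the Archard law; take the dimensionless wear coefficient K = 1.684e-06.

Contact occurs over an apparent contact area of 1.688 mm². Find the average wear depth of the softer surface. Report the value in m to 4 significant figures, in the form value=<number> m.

Every step carries exact precision, and the intermediates appear rounded; a single final rounding: four significant digits.
Convert: The distance L = 7.938e+05 mm = 793.8 m.
Convert: Hardness H = 2733 MPa = 2.733e+09 Pa.
Convert: Contact area A = 1.688 mm² = 1.688e-06 m².
Collected in SI base units: W = 53.41 N, H = 2.733e+09 Pa, K = 1.684e-06.
Archard volume V = K·W·L/H = 1.684e-06 · 53.41 · 793.8 / 2.733e+09 = 2.612e-11 m³.
Mean wear depth h = V/A = 2.612e-11 / 1.688e-06 = 1.548e-05 m.

value=1.548e-05 m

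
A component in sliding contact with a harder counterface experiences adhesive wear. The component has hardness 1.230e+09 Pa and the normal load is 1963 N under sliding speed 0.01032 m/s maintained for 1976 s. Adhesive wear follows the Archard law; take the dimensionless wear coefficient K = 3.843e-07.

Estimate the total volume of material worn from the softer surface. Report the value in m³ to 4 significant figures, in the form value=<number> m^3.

Shown intermediates are rounded — the computation runs at exact precision, and rounded just once to 4 significant figures.
Convert: Total distance L = v·t = 0.01032 m/s × 1976 s = 20.39 m.
Restated in SI base units: W = 1963 N, H = 1.230e+09 Pa, K = 3.843e-07.
Apply Archard: V = K·W·L/H = 3.843e-07 · 1963 · 20.39 / 1.230e+09 = 1.251e-11 m³.

value=1.251e-11 m^3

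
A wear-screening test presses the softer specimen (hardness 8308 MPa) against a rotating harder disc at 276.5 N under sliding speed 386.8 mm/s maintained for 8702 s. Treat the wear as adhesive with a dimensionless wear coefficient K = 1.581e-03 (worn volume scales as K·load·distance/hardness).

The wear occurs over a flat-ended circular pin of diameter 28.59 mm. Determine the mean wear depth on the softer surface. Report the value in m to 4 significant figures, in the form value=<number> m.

value=2.759e-04 m

Intermediates are printed rounded, and the computation runs at full precision; one last rounding: four significant figures.
Sliding speed v = 386.8 mm/s = 0.3868 m/s. Distance L = v·t = 0.3868 m/s × 8702 s = 3366 m.
Hardness H = 8308 MPa = 8.308e+09 Pa.
Pin diameter d = 28.59 mm = 0.02859 m. Contact area A = π·d²/4 = π·(0.02859 m)²/4 = 6.420e-04 m².
Expressed in SI base units: W = 276.5 N, H = 8.308e+09 Pa, K = 1.581e-03.
Worn volume V = K·W·L/H = 1.581e-03 · 276.5 · 3366 / 8.308e+09 = 1.771e-07 m³.
Depth of wear h = V/A = 1.771e-07 / 6.420e-04 = 2.759e-04 m.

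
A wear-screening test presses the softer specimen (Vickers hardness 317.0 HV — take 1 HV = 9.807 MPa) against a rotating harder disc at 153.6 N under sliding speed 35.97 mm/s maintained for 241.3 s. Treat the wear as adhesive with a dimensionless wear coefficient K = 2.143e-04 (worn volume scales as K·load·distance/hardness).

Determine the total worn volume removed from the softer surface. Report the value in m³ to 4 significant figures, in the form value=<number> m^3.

The algebra keeps full precision. Intermediates are shown rounded; a lone final rounding to 4 significant figures.
Sliding speed v = 35.97 mm/s = 0.03597 m/s. Distance L = v·t = 0.03597 m/s × 241.3 s = 8.680 m.
Hardness H = 317.0 HV × 9.807 MPa/HV = 3109 MPa = 3.109e+09 Pa.
Restated in SI base units: W = 153.6 N, H = 3.109e+09 Pa, K = 2.143e-04.
By Archard's law, V = K·W·L/H = 2.143e-04 · 153.6 · 8.680 / 3.109e+09 = 9.190e-11 m³.

value=9.190e-11 m^3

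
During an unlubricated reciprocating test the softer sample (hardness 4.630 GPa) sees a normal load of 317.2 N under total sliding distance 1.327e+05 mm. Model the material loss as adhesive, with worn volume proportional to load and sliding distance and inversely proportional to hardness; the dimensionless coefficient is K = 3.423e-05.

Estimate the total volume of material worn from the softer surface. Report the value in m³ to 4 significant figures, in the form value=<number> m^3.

value=3.112e-10 m^3

Intermediates are printed rounded, and each operation maintains exact precision; one final rounding to four significant figures.
Convert: Path length L = 1.327e+05 mm = 132.7 m.
Convert: Hardness H = 4.630 GPa = 4.630e+09 Pa.
SI base units throughout: W = 317.2 N, H = 4.630e+09 Pa, K = 3.423e-05.
Wear volume V = K·W·L/H = 3.423e-05 · 317.2 · 132.7 / 4.630e+09 = 3.112e-10 m³.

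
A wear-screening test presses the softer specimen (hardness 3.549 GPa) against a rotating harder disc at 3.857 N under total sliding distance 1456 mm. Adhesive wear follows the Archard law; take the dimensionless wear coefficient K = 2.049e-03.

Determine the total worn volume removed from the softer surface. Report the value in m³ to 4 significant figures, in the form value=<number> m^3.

Printed values are rounded — every step maintains full precision, and a lone final rounding: 4 significant figures.
Convert: Distance covered L = 1456 mm = 1.456 m.
Convert: Hardness H = 3.549 GPa = 3.549e+09 Pa.
In SI base units: W = 3.857 N, H = 3.549e+09 Pa, K = 2.049e-03.
Volume removed: V = K·W·L/H = 2.049e-03 · 3.857 · 1.456 / 3.549e+09 = 3.242e-12 m³.

value=3.242e-12 m^3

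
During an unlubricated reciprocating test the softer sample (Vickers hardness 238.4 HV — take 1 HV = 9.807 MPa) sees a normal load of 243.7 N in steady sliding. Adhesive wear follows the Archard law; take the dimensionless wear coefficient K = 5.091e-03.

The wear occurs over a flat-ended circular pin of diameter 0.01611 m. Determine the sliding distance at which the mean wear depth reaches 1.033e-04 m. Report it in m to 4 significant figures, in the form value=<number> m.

The algebra holds full float precision; displayed values are rounded, and one last rounding: 4 significant figures.
Convert: Hardness H = 238.4 HV × 9.807 MPa/HV = 2338 MPa = 2.338e+09 Pa.
Convert: Contact area A = π·d²/4 = π·(0.01611 m)²/4 = 2.038e-04 m².
As SI base values: W = 243.7 N, H = 2.338e+09 Pa, K = 5.091e-03.
Allowed volume V_lim = h_lim·A = 1.033e-04 · 2.038e-04 = 2.106e-08 m³.
So the life L = V_lim·H/(K·W) = 2.106e-08 · 2.338e+09 / (5.091e-03 · 243.7) = 39.68 m.

value=39.68 m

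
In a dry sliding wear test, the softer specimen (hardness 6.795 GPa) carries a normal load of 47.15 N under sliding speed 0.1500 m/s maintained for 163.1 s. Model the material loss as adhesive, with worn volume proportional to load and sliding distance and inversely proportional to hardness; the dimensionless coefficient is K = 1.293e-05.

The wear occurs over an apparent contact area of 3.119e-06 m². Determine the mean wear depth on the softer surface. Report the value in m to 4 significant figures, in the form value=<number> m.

The intermediates are shown rounded, and all arithmetic maintains exact precision, and one final rounding, at four significant figures.
Total distance L = v·t = 0.1500 m/s × 163.1 s = 24.46 m.
Hardness H = 6.795 GPa = 6.795e+09 Pa.
Expressed in SI base units: W = 47.15 N, H = 6.795e+09 Pa, K = 1.293e-05.
Worn volume V = K·W·L/H = 1.293e-05 · 47.15 · 24.46 / 6.795e+09 = 2.195e-12 m³.
Depth of wear h = V/A = 2.195e-12 / 3.119e-06 = 7.038e-07 m.

value=7.038e-07 m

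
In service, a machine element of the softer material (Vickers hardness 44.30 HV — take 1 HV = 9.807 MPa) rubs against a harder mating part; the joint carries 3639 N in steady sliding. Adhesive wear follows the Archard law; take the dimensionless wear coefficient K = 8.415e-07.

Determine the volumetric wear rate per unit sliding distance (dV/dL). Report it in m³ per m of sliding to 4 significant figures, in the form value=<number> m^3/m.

The algebra maintains exact precision — the intermediates are shown rounded, and rounded once at the end, at four significant digits.
Convert: Hardness H = 44.30 HV × 9.807 MPa/HV = 434.5 MPa = 4.345e+08 Pa.
Expressed in SI base units: W = 3639 N, H = 4.345e+08 Pa, K = 8.415e-07.
Wear rate dV/dL = K·W/H (independent of L): 8.415e-07 · 3639 / 4.345e+08 = 7.048e-12 m³/m.

value=7.048e-12 m^3/m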